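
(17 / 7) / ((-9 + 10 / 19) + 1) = -323 / 994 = -0.32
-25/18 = -1.39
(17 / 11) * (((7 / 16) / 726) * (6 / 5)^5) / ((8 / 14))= 0.00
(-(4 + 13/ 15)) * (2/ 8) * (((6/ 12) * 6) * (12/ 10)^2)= -657/ 125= -5.26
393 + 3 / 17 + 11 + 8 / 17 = 6879 / 17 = 404.65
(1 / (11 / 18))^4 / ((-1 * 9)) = -11664 / 14641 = -0.80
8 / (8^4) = 0.00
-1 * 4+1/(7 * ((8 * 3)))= -671/168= -3.99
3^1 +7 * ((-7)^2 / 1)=346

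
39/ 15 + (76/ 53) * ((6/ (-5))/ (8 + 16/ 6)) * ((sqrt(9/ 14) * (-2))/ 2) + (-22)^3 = -53227/ 5 + 513 * sqrt(14)/ 14840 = -10645.27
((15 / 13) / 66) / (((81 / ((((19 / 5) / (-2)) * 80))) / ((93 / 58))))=-5890 / 111969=-0.05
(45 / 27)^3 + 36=1097 / 27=40.63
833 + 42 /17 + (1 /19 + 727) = 504695 /323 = 1562.52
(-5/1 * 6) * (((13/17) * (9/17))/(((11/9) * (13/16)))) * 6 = -233280/3179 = -73.38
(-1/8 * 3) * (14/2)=-21/8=-2.62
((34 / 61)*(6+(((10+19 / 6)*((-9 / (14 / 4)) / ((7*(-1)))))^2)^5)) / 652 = 9504576123662718262745535 / 1586749007594312251886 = 5989.97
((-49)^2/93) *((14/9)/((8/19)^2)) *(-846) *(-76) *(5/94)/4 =576396065/2976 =193681.47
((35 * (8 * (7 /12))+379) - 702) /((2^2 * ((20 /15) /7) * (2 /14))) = -23471 /16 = -1466.94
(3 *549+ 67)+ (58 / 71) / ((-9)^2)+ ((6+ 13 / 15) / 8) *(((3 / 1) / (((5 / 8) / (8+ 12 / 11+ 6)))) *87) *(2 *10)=34761198064 / 316305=109897.72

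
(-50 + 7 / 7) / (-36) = 49 / 36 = 1.36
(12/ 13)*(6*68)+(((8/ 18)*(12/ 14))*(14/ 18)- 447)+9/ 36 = -98053/ 1404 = -69.84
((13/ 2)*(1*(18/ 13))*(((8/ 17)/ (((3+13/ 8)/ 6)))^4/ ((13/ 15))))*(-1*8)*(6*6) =-845378412871680/ 2034913411453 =-415.44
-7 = -7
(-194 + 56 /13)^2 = 6081156 /169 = 35983.17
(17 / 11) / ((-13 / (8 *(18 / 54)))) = -136 / 429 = -0.32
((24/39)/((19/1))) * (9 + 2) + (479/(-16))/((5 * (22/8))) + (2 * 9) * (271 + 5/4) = 266194217/54340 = 4898.68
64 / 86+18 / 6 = 161 / 43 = 3.74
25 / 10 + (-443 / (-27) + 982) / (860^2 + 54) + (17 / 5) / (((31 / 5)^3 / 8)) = 778033997191 / 297472936239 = 2.62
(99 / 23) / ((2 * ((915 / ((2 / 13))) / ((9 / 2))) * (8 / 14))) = 0.00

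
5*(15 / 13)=75 / 13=5.77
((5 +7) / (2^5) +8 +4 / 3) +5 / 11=2683 / 264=10.16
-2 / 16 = -1 / 8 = -0.12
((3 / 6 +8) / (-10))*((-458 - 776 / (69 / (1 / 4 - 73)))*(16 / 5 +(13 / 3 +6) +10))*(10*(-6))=49712284 / 115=432280.73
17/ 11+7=94/ 11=8.55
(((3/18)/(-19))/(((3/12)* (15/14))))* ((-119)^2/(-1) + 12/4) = 396424/855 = 463.65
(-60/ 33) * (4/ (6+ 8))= -40/ 77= -0.52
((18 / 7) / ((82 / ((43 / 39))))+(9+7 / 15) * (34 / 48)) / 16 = 4526537 / 10745280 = 0.42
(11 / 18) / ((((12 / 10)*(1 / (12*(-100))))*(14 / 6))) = -5500 / 21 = -261.90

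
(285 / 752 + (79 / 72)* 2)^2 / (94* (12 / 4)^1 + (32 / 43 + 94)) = 13044131227 / 742054348800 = 0.02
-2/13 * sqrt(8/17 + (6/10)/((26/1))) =-sqrt(2411110)/14365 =-0.11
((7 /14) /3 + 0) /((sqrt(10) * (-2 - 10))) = -0.00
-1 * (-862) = 862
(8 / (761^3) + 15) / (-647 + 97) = -6610666223 / 242391094550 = -0.03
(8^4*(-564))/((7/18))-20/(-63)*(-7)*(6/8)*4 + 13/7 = -5940375.10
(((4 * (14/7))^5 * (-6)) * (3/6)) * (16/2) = -786432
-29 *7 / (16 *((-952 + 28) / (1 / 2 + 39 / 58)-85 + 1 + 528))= 3451 / 93600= 0.04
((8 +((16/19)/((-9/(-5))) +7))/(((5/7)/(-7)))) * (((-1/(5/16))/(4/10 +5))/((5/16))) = 6635776/23085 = 287.45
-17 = -17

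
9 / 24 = 3 / 8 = 0.38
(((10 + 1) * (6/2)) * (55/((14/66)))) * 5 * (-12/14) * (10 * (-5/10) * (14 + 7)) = 26952750/7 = 3850392.86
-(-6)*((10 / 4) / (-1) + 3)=3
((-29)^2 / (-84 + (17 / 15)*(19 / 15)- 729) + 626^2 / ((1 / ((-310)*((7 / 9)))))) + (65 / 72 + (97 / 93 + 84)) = -6418210702603043 / 67927944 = -94485572.87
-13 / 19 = -0.68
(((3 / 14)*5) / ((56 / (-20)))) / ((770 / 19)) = -285 / 30184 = -0.01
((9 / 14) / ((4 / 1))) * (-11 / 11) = -0.16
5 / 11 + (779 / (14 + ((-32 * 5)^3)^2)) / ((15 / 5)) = 251658240008779 / 553648128000462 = 0.45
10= 10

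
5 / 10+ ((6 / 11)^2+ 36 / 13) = 11221 / 3146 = 3.57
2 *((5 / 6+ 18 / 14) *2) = 178 / 21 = 8.48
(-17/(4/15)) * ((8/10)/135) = -17/45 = -0.38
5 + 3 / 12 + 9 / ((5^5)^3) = 640869140661 / 122070312500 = 5.25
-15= -15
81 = 81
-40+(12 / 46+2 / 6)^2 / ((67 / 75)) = -4211135 / 106329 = -39.60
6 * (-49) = -294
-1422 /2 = -711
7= 7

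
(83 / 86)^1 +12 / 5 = 1447 / 430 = 3.37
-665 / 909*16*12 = -42560 / 303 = -140.46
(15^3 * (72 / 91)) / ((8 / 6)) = 182250 / 91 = 2002.75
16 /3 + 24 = 88 /3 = 29.33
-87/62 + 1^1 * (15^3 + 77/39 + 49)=3424.57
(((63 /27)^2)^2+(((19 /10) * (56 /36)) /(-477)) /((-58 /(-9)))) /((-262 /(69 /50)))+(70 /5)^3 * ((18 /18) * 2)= 29833944322021 /5436369000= 5487.84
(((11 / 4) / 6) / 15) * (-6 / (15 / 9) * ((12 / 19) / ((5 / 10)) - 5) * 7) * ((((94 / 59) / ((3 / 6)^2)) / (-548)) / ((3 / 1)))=-256949 / 23036550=-0.01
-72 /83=-0.87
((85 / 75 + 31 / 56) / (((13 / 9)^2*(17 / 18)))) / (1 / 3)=79461 / 30940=2.57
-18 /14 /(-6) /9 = 0.02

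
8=8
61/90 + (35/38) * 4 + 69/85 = 150401/29070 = 5.17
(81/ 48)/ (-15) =-9/ 80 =-0.11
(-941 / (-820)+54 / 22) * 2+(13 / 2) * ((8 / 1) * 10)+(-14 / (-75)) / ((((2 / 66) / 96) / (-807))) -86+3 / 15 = -10751526911 / 22550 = -476786.12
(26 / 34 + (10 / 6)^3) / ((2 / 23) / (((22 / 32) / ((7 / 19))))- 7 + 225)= 5951066 / 240550425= 0.02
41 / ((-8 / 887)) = -36367 / 8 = -4545.88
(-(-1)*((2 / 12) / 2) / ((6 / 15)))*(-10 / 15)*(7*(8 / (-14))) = 5 / 9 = 0.56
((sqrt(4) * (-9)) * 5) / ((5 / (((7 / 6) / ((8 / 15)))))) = -315 / 8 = -39.38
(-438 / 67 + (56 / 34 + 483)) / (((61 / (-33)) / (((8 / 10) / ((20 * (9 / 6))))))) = -6.90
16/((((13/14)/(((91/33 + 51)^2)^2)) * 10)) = 14390085.31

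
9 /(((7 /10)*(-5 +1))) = -45 /14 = -3.21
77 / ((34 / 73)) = 5621 / 34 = 165.32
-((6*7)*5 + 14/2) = -217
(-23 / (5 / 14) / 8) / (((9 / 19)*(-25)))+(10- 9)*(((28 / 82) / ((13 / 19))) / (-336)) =3253769 / 4797000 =0.68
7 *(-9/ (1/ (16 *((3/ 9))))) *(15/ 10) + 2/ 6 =-1511/ 3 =-503.67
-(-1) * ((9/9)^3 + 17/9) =26/9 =2.89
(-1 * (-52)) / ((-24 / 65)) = -845 / 6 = -140.83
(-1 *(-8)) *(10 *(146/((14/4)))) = 23360/7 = 3337.14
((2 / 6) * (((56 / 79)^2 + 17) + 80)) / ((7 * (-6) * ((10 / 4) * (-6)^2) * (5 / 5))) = -608513 / 70772940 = -0.01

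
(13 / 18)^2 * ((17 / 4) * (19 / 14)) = 3.01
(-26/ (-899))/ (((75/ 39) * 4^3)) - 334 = -240212631/ 719200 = -334.00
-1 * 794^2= -630436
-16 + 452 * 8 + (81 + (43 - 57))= 3667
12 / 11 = 1.09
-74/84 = -37/42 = -0.88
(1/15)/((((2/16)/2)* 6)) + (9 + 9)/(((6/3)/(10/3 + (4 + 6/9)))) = 3248/45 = 72.18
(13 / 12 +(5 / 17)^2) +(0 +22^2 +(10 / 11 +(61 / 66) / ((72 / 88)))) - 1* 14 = 162467641 / 343332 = 473.21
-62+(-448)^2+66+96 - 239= 200565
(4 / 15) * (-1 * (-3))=4 / 5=0.80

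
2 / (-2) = -1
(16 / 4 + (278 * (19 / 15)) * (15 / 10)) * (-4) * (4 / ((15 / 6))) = -85152 / 25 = -3406.08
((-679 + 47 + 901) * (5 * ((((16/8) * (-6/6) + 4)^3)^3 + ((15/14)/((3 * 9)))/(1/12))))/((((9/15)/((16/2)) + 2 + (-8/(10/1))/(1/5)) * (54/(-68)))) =19685850400/43659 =450900.17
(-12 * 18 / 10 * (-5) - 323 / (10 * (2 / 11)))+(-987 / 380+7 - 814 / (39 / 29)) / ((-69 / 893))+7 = 103791182 / 13455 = 7713.95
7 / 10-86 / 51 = -503 / 510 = -0.99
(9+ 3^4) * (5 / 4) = 225 / 2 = 112.50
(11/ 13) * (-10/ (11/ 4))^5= -102400000/ 190333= -538.00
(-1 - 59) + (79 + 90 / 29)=641 / 29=22.10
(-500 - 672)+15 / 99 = -38671 / 33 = -1171.85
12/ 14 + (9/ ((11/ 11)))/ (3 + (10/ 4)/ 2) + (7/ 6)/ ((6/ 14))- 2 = 7919/ 2142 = 3.70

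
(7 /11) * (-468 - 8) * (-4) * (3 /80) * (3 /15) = 2499 /275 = 9.09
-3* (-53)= 159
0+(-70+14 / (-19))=-1344 / 19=-70.74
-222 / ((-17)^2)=-222 / 289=-0.77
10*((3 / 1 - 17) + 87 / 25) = -526 / 5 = -105.20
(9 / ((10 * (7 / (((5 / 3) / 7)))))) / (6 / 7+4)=3 / 476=0.01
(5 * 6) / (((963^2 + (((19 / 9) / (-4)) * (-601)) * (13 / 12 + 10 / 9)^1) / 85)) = 132192 / 48110893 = 0.00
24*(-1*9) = -216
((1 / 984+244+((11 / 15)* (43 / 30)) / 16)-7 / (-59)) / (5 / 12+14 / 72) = 4252927487 / 10643600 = 399.58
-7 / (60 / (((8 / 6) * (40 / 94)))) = -28 / 423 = -0.07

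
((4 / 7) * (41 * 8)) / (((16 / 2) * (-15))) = -164 / 105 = -1.56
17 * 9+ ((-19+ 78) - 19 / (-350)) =74219 / 350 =212.05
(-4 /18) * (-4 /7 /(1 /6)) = 16 /21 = 0.76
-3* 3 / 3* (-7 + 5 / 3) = 16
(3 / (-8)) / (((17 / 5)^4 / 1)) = -1875 / 668168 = -0.00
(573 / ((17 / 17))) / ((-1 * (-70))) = 8.19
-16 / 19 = -0.84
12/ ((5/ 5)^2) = 12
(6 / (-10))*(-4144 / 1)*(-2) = -24864 / 5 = -4972.80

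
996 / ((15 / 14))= 4648 / 5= 929.60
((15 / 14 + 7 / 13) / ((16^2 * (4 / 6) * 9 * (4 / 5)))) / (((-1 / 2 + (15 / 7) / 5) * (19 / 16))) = -1465 / 94848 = -0.02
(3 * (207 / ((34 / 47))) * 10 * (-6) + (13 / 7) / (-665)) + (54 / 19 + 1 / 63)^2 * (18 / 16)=-5574925031243 / 108256680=-51497.28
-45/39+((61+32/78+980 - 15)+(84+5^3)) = 48136/39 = 1234.26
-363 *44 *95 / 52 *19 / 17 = -7207365 / 221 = -32612.51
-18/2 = -9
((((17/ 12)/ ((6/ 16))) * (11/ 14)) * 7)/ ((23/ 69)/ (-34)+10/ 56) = 89012/ 723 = 123.11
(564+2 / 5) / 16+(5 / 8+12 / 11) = 4069 / 110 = 36.99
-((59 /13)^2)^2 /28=-15.15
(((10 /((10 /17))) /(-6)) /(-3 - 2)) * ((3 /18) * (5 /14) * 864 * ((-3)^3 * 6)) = -33048 /7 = -4721.14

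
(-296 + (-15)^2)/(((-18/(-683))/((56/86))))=-678902/387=-1754.27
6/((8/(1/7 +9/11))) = 111/154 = 0.72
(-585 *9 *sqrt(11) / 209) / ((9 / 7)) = -4095 *sqrt(11) / 209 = -64.98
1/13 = 0.08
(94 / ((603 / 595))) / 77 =7990 / 6633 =1.20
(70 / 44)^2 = 2.53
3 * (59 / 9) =59 / 3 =19.67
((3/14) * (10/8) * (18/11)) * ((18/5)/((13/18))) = 2187/1001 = 2.18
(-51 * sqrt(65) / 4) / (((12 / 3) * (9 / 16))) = -17 * sqrt(65) / 3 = -45.69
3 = 3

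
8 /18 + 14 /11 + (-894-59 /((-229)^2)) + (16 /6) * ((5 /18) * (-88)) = -957.47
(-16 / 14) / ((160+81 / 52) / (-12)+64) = -4992 / 220745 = -0.02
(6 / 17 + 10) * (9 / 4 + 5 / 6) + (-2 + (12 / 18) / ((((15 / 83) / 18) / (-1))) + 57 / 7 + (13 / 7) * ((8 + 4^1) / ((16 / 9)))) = -112811 / 7140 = -15.80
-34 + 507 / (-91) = -277 / 7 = -39.57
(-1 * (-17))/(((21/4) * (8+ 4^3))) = 17/378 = 0.04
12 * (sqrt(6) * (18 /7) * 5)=1080 * sqrt(6) /7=377.92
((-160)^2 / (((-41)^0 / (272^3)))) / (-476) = -7575961600 / 7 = -1082280228.57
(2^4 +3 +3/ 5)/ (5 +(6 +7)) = 1.09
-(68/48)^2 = -289/144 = -2.01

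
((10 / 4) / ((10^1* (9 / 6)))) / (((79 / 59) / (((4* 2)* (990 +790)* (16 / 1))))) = 6721280 / 237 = 28359.83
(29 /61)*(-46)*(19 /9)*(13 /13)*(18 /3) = -50692 /183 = -277.01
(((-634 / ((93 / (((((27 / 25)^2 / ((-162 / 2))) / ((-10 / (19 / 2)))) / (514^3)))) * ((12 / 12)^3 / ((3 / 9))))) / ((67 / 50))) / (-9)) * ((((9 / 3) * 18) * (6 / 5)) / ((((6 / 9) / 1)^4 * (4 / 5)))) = 4390767 / 564099674576000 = 0.00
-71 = -71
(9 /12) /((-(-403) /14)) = 21 /806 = 0.03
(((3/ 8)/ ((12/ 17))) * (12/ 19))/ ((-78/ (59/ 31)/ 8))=-0.07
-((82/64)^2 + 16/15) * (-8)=41599/1920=21.67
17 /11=1.55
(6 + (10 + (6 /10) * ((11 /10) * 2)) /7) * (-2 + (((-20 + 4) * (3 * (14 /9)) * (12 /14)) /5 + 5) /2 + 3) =-38657 /1750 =-22.09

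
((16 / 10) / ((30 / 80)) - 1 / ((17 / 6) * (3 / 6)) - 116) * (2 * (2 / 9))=-49.97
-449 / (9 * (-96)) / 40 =449 / 34560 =0.01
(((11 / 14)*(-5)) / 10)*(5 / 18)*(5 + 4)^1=-55 / 56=-0.98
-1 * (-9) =9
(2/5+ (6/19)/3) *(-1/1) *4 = -192/95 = -2.02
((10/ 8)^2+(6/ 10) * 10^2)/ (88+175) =0.23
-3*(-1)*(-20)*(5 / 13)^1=-300 / 13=-23.08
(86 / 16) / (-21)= -43 / 168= -0.26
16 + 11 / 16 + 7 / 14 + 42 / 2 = 611 / 16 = 38.19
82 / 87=0.94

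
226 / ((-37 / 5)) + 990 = 35500 / 37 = 959.46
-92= -92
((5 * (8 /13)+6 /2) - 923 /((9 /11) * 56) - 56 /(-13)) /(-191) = 63949 /1251432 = 0.05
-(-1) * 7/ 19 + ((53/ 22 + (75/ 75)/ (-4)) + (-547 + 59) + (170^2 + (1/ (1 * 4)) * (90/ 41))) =973955155/ 34276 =28415.08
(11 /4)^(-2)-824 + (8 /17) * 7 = -1687920 /2057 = -820.57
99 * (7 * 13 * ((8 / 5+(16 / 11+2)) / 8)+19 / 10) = 117603 / 20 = 5880.15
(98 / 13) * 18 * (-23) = -40572 / 13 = -3120.92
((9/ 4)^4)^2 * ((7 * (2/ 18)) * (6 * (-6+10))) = 12261.03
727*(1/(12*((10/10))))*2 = 121.17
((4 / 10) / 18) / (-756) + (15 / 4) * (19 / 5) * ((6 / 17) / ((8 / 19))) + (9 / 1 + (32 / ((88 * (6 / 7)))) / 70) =533136311 / 25446960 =20.95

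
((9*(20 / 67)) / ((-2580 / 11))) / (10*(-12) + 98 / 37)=1221 / 12509302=0.00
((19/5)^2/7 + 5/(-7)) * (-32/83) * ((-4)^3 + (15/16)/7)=3376216/101675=33.21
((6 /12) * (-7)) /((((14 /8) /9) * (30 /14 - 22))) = 126 /139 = 0.91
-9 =-9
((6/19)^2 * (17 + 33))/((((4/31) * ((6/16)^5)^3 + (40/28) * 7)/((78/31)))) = 1234971460318003200/984370775295252707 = 1.25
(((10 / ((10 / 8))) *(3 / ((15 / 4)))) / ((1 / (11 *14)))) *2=9856 / 5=1971.20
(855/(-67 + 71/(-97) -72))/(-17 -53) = 1843/21084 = 0.09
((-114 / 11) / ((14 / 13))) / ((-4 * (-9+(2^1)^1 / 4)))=-741 / 2618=-0.28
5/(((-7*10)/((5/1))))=-0.36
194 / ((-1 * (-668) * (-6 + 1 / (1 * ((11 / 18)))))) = -1067 / 16032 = -0.07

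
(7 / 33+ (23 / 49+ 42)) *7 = 69016 / 231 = 298.77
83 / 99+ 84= 8399 / 99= 84.84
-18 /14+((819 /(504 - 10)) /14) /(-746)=-1.29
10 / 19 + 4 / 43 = 506 / 817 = 0.62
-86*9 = -774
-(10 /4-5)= 5 /2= 2.50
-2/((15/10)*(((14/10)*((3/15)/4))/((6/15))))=-160/21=-7.62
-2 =-2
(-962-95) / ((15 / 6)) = -422.80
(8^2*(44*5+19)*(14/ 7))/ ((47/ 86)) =2630912/ 47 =55976.85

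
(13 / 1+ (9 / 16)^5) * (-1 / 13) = -1.00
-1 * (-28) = 28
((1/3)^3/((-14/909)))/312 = -101/13104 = -0.01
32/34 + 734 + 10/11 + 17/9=1241615/1683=737.74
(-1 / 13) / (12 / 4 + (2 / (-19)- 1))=-19 / 468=-0.04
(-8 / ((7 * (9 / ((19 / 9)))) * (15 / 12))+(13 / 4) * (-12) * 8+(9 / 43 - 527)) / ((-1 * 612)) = 25569731 / 18651465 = 1.37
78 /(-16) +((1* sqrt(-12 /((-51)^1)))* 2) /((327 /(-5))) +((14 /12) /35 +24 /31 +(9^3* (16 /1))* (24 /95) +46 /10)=208310023 /70680 - 20* sqrt(17) /5559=2947.21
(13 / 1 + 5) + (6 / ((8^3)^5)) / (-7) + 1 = 2339760743907325 / 123145302310912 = 19.00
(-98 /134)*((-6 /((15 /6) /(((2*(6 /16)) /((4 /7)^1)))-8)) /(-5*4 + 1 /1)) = 3087 /81472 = 0.04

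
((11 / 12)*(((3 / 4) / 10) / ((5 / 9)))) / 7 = 99 / 5600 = 0.02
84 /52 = 21 /13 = 1.62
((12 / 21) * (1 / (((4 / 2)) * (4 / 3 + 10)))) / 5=3 / 595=0.01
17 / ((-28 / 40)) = -170 / 7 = -24.29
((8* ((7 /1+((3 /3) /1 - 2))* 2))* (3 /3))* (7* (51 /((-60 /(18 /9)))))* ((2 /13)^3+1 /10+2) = -131995752 /54925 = -2403.20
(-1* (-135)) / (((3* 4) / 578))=13005 / 2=6502.50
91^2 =8281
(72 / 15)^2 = 576 / 25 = 23.04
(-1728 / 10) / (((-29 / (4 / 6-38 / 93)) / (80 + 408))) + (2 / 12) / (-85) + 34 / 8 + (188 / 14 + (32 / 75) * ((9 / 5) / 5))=616396699237 / 802357500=768.23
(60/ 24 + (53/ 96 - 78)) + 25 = -4795/ 96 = -49.95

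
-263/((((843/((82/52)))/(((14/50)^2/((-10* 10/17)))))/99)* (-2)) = -0.32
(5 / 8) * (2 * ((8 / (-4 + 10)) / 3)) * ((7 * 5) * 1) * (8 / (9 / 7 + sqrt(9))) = 980 / 27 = 36.30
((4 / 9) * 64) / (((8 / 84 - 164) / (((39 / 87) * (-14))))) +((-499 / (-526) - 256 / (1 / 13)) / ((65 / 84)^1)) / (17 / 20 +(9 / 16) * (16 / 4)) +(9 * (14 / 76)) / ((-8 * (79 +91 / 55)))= -29658515613104697011 / 21400604385805632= -1385.87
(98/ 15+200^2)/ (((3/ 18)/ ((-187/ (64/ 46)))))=-1290510749/ 40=-32262768.72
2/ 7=0.29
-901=-901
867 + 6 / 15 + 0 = 4337 / 5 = 867.40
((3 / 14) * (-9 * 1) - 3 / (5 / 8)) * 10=-471 / 7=-67.29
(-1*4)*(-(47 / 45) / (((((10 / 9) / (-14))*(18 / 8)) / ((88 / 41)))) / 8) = -57904 / 9225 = -6.28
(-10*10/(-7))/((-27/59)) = -5900/189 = -31.22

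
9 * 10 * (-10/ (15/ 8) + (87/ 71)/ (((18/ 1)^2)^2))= -66251375/ 138024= -480.00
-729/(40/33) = -24057/40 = -601.42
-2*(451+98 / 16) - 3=-3669 / 4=-917.25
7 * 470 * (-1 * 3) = -9870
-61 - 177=-238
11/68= 0.16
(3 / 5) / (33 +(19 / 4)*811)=12 / 77705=0.00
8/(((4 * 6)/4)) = 4/3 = 1.33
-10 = -10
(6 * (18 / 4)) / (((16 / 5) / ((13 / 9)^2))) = 845 / 48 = 17.60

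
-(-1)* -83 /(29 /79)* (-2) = 13114 /29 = 452.21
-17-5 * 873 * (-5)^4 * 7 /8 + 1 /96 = -229164131 /96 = -2387126.36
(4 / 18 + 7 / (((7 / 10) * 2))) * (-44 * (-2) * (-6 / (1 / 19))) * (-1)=157168 / 3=52389.33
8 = 8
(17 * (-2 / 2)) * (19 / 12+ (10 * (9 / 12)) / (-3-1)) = 119 / 24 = 4.96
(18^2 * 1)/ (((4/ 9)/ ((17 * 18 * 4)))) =892296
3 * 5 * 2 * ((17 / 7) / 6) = 85 / 7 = 12.14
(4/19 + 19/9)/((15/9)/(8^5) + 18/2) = 13008896/50430237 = 0.26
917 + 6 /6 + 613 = 1531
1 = 1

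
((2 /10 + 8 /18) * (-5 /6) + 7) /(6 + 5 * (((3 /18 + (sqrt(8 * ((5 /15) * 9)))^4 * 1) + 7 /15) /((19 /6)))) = 6631 /940302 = 0.01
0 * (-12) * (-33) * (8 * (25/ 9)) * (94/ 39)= 0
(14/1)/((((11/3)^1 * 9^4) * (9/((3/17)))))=14/1226907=0.00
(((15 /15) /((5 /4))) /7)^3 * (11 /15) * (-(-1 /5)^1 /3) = 704 /9646875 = 0.00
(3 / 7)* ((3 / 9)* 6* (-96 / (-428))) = 144 / 749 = 0.19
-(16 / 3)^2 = -256 / 9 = -28.44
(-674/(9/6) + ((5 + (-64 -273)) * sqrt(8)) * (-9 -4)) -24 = -1420/3 + 8632 * sqrt(2) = 11734.16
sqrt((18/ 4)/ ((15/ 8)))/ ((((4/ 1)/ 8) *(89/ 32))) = 128 *sqrt(15)/ 445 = 1.11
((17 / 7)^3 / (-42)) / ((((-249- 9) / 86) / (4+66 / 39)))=181781 / 280917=0.65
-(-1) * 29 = 29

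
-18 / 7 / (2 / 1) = -9 / 7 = -1.29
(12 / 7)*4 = 48 / 7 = 6.86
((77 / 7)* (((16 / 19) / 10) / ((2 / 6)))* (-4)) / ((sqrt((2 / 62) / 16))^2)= -523776 / 95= -5513.43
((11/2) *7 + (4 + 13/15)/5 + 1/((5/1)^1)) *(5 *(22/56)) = 65461/840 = 77.93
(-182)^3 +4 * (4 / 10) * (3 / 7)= -210999856 / 35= -6028567.31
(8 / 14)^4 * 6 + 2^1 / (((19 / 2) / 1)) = 38788 / 45619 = 0.85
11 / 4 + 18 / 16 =3.88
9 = 9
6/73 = 0.08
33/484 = 3/44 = 0.07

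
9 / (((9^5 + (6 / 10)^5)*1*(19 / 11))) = 34375 / 389559888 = 0.00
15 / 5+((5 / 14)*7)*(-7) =-29 / 2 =-14.50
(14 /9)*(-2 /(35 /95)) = -76 /9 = -8.44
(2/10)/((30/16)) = 8/75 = 0.11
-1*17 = -17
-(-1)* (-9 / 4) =-2.25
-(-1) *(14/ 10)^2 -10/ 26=512/ 325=1.58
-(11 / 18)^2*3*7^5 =-2033647 / 108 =-18830.06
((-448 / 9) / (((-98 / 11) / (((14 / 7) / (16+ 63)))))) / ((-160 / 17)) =-374 / 24885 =-0.02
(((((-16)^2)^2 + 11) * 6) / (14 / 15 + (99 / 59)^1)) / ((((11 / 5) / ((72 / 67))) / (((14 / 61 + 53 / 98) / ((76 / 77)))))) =72125608268250 / 1256192581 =57416.04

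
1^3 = 1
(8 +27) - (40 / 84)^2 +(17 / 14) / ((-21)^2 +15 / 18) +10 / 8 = 168470647 / 4676364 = 36.03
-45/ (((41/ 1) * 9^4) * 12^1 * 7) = -5/ 2510676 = -0.00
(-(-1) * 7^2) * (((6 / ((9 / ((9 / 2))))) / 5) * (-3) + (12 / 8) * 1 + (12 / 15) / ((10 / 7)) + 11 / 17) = 37779 / 850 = 44.45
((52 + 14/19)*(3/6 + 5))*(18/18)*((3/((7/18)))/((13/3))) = 892782/1729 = 516.36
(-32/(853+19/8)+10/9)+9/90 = 240949/205290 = 1.17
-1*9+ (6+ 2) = -1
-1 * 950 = -950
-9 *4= -36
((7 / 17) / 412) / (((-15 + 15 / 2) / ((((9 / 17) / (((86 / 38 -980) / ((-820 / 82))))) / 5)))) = -399 / 2764907795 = -0.00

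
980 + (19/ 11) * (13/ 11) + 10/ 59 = 7012003/ 7139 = 982.21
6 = 6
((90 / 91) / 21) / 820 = 3 / 52234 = 0.00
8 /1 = 8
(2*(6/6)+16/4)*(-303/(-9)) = 202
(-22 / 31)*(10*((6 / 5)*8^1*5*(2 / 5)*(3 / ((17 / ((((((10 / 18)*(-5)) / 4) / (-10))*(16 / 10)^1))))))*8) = -11264 / 527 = -21.37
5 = 5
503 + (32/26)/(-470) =1536657/3055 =503.00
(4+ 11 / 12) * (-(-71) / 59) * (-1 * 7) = -497 / 12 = -41.42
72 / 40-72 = -351 / 5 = -70.20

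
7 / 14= 1 / 2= 0.50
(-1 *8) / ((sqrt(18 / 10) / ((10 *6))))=-160 *sqrt(5)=-357.77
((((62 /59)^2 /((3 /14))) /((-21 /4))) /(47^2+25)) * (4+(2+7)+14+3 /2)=-146072 /11664831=-0.01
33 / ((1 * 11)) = 3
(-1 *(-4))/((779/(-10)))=-40/779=-0.05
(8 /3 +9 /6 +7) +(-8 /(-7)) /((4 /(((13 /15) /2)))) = 2371 /210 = 11.29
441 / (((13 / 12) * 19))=5292 / 247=21.43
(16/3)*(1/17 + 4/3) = 1136/153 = 7.42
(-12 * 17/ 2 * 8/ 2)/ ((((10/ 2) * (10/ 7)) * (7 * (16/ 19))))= -969/ 100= -9.69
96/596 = 24/149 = 0.16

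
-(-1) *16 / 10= 8 / 5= 1.60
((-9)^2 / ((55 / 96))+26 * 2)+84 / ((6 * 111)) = 1181366 / 6105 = 193.51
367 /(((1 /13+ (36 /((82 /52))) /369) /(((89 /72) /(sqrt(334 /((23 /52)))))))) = 118.95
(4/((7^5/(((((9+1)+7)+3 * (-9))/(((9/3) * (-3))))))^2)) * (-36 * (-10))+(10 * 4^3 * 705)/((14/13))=1065141527502400/2542277241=418971.43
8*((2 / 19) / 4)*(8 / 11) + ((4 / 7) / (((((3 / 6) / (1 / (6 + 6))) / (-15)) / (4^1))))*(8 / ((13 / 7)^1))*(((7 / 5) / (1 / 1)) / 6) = -45568 / 8151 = -5.59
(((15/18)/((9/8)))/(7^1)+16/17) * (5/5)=3364/3213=1.05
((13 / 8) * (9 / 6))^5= 90224199 / 1048576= 86.04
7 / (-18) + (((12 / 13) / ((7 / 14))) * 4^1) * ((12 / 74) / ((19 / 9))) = 29339 / 164502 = 0.18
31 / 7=4.43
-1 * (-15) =15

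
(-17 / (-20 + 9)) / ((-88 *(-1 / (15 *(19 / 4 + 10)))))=15045 / 3872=3.89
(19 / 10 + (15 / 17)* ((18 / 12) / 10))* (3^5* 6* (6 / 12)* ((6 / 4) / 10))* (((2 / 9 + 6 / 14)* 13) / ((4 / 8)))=89497629 / 23800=3760.40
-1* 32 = -32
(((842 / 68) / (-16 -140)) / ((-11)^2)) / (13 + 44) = -421 / 36581688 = -0.00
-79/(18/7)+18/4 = -26.22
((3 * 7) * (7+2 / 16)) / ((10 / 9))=10773 / 80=134.66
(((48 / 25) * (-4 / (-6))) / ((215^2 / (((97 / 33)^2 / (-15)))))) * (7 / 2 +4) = -150544 / 1258475625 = -0.00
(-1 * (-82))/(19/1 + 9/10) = 820/199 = 4.12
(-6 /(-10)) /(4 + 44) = 1 /80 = 0.01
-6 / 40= -3 / 20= -0.15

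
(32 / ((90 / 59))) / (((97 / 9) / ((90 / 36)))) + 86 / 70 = 20691 / 3395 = 6.09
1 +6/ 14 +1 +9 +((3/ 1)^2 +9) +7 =36.43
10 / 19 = 0.53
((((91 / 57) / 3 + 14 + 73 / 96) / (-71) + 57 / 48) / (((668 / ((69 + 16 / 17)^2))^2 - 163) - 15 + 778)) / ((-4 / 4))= -754827920805631357 / 465904176501162555648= -0.00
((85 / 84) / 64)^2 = 7225 / 28901376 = 0.00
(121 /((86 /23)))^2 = 7745089 /7396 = 1047.20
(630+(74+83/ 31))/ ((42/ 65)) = 1093.67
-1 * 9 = -9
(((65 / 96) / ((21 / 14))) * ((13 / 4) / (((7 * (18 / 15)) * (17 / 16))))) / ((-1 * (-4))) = 4225 / 102816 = 0.04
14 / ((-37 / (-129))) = 1806 / 37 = 48.81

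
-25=-25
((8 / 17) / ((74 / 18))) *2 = 144 / 629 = 0.23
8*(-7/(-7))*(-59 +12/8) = -460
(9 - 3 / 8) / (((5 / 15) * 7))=207 / 56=3.70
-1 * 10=-10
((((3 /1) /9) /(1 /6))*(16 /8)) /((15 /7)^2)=0.87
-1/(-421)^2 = -1/177241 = -0.00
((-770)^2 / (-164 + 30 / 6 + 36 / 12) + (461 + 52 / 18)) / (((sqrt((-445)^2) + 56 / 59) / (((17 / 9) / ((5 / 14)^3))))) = -42978854912 / 138527415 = -310.26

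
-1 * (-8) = 8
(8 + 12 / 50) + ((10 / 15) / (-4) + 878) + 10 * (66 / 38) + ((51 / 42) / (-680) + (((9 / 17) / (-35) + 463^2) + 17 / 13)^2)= 2507521608706111363381 / 54565165200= 45954623238.38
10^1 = 10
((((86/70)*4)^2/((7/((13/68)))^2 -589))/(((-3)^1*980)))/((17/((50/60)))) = -624962/1166667208875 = -0.00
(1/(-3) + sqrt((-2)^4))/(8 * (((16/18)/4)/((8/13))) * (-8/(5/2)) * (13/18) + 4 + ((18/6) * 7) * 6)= 1485/49946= 0.03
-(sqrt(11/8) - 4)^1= 4 - sqrt(22)/4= 2.83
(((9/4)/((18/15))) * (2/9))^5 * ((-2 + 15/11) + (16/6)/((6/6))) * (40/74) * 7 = 7328125/75955968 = 0.10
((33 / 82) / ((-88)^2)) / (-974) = -3 / 56227072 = -0.00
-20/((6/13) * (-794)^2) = -65/945654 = -0.00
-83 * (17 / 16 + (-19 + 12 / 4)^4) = -87033219 / 16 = -5439576.19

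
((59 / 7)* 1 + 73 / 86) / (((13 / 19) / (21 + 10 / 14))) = 8064740 / 27391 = 294.43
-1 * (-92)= 92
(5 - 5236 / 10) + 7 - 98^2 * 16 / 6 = -391834 / 15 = -26122.27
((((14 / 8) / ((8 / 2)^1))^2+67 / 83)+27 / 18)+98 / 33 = 3834307 / 701184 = 5.47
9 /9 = 1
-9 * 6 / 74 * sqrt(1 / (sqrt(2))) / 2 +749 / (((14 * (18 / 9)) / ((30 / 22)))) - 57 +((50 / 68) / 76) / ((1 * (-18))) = -10500359 / 511632 - 27 * 2^(3 / 4) / 148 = -20.83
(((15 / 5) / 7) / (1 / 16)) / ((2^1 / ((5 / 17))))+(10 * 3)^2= 107220 / 119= 901.01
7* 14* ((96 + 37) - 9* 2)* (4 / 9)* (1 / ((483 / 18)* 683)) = 560 / 2049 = 0.27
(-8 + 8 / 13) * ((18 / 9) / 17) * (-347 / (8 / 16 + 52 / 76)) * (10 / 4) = 421952 / 663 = 636.43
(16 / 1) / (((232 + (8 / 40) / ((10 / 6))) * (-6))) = -200 / 17409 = -0.01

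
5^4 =625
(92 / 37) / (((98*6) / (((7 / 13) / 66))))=23 / 666666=0.00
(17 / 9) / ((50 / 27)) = 1.02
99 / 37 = 2.68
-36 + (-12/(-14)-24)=-414/7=-59.14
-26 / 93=-0.28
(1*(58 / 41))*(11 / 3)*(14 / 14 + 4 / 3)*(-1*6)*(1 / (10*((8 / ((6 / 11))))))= -203 / 410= -0.50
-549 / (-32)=549 / 32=17.16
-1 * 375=-375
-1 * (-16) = 16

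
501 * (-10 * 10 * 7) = -350700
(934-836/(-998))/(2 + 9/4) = 1865936/8483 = 219.96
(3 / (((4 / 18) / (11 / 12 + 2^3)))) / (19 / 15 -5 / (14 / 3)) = 101115 / 164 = 616.55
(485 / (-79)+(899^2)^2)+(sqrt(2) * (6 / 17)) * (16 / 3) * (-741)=51601919655194 / 79 - 23712 * sqrt(2) / 17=653188854422.28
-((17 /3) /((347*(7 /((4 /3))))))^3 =-314432 /10447444500381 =-0.00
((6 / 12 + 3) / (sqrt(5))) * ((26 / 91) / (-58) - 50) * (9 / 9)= -10151 * sqrt(5) / 290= -78.27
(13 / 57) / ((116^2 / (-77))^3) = -5934929 / 138874590400512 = -0.00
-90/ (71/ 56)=-5040/ 71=-70.99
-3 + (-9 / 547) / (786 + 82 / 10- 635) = -1306281 / 435412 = -3.00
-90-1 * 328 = -418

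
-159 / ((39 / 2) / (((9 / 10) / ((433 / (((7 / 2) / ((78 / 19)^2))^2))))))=-338443637 / 463017222720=-0.00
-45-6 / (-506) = -11382 / 253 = -44.99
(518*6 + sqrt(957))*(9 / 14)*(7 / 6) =3*sqrt(957) / 4 + 2331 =2354.20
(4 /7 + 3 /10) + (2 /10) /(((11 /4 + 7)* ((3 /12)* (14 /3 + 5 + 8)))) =42253 /48230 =0.88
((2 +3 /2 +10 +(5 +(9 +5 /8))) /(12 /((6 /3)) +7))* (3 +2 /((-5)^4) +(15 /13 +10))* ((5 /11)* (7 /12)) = 1207773 /148720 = 8.12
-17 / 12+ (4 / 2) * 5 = 103 / 12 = 8.58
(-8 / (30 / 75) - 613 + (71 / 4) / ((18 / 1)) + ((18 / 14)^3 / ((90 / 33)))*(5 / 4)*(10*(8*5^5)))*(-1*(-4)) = 5998641785 / 6174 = 971597.31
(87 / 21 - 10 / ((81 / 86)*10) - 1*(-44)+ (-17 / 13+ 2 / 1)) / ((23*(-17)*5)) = -20714 / 847665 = -0.02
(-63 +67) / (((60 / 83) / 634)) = 52622 / 15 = 3508.13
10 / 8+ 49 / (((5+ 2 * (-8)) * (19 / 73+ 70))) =267787 / 225676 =1.19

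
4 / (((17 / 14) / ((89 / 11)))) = 4984 / 187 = 26.65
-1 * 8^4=-4096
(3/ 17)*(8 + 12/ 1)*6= 360/ 17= 21.18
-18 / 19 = -0.95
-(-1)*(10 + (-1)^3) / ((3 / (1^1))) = 3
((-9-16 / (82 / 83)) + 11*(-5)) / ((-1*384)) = 137 / 656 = 0.21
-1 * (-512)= 512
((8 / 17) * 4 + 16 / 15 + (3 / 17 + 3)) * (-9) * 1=-4686 / 85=-55.13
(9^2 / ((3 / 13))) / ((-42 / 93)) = -10881 / 14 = -777.21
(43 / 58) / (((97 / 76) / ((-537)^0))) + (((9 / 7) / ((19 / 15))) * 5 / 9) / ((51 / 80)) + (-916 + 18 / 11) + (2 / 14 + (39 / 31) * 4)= -1968693251933 / 2168825813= -907.72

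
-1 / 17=-0.06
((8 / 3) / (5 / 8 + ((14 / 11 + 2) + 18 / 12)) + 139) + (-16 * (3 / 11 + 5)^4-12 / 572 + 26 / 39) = -3316200084668 / 271224525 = -12226.77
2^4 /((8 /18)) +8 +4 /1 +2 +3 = 53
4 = 4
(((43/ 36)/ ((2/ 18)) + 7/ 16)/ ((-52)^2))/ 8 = 179/ 346112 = 0.00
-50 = -50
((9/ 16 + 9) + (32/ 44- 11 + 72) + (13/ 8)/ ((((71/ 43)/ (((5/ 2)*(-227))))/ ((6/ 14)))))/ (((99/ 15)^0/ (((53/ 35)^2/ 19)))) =-20648237087/ 1017955400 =-20.28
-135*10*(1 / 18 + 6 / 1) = -8175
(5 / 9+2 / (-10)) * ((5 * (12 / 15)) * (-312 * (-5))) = 6656 / 3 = 2218.67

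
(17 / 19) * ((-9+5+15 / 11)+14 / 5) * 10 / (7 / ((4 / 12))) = 0.07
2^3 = 8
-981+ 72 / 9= -973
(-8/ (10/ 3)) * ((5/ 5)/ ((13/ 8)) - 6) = 168/ 13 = 12.92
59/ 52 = 1.13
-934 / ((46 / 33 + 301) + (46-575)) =15411 / 3739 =4.12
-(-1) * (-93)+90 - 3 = -6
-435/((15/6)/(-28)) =4872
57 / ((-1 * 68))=-57 / 68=-0.84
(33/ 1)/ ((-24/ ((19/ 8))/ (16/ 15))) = -209/ 60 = -3.48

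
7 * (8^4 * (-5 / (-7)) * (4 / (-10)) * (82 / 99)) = -671744 / 99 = -6785.29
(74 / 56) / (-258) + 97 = 700691 / 7224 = 96.99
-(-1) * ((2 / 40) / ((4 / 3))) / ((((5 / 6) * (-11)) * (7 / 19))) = -171 / 15400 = -0.01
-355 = -355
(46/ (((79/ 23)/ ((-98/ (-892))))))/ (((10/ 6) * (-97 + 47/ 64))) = -4976832/ 542691685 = -0.01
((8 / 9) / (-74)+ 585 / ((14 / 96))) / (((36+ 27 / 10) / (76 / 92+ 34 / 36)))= 34269992980 / 186734079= 183.52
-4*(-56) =224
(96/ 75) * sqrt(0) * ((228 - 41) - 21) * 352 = 0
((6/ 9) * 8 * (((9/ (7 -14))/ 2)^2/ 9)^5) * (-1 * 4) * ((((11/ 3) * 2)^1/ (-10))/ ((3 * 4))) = 24057/ 90392079680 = 0.00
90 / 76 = 45 / 38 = 1.18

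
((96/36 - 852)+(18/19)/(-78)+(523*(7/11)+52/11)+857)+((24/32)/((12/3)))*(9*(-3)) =340.14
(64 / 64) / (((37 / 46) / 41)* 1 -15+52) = 0.03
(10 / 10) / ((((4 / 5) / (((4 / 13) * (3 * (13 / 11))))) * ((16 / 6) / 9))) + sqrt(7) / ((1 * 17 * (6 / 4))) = 2 * sqrt(7) / 51 + 405 / 88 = 4.71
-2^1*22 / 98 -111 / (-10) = 5219 / 490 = 10.65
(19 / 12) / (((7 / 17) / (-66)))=-3553 / 14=-253.79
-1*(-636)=636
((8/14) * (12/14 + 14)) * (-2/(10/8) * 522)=-1737216/245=-7090.68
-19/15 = -1.27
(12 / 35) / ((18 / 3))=0.06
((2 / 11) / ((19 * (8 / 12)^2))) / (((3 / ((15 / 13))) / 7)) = 315 / 5434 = 0.06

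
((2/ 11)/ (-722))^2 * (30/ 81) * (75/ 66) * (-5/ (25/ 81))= -75/ 173457251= -0.00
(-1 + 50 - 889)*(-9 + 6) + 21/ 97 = 244461/ 97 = 2520.22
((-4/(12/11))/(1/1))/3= -1.22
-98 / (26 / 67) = -3283 / 13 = -252.54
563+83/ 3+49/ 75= 591.32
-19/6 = -3.17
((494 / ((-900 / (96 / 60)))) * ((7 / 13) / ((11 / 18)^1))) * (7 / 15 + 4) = -71288 / 20625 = -3.46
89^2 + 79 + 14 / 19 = 152014 / 19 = 8000.74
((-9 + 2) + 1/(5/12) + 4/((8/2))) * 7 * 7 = -882/5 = -176.40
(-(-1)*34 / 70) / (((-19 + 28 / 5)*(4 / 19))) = -323 / 1876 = -0.17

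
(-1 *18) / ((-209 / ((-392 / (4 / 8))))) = -14112 / 209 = -67.52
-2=-2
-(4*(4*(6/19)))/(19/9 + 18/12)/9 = -192/1235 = -0.16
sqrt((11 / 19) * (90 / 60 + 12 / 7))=1.36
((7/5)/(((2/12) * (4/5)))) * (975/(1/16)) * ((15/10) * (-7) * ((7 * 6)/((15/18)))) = -86682960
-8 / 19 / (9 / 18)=-16 / 19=-0.84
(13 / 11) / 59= 13 / 649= 0.02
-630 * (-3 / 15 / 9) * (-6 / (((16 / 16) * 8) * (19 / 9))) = -189 / 38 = -4.97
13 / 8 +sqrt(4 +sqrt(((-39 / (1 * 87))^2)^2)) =13 / 8 +sqrt(3533) / 29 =3.67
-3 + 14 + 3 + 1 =15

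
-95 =-95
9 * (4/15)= 2.40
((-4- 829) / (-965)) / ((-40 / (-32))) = 3332 / 4825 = 0.69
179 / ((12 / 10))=895 / 6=149.17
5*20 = 100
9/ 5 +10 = 59/ 5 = 11.80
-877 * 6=-5262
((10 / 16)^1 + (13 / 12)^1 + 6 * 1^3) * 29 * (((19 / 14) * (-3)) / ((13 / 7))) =-101935 / 208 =-490.07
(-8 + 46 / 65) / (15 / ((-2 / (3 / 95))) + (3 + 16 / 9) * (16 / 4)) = -162108 / 419575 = -0.39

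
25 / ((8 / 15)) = 375 / 8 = 46.88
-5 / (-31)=5 / 31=0.16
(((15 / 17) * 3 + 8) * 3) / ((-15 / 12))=-2172 / 85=-25.55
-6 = -6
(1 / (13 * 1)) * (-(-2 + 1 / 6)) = 11 / 78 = 0.14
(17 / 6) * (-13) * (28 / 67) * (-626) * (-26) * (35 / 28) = -62947430 / 201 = -313171.29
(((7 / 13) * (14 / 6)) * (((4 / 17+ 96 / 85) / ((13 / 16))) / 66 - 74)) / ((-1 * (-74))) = -66088309 / 52618995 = -1.26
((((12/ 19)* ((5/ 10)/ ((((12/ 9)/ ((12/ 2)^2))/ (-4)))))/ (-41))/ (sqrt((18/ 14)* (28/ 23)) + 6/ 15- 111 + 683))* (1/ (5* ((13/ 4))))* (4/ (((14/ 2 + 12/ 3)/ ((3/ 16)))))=1777302/ 291478159687- 810* sqrt(23)/ 291478159687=0.00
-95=-95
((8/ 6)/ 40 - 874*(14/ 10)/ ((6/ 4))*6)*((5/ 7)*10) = -734155/ 21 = -34959.76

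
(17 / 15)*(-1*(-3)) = 17 / 5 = 3.40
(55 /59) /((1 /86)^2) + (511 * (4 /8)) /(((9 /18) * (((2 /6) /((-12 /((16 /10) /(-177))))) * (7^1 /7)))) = 240950345 /118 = 2041952.08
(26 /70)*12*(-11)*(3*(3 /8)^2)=-11583 /560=-20.68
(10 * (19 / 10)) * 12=228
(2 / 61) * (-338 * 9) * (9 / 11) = -54756 / 671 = -81.60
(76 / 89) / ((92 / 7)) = 133 / 2047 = 0.06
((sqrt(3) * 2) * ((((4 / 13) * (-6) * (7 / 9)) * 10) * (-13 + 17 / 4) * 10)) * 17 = 1666000 * sqrt(3) / 39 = 73989.66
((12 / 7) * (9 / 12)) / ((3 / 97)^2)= 9409 / 7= 1344.14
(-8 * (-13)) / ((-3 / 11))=-1144 / 3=-381.33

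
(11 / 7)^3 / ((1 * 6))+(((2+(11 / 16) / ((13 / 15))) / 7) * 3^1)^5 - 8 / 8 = 843424230053053 / 400619467702272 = 2.11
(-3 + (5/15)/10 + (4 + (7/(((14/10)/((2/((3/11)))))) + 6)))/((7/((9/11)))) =5.11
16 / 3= 5.33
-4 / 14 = -2 / 7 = -0.29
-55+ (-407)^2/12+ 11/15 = 824989/60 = 13749.82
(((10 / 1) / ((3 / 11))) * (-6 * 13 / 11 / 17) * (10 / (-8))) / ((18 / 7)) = 2275 / 306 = 7.43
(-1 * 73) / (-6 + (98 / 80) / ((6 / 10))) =1752 / 95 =18.44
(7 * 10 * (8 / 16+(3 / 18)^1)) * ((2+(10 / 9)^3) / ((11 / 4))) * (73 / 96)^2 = 229226935 / 6928416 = 33.09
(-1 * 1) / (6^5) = -1 / 7776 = -0.00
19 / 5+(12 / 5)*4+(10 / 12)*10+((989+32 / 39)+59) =69586 / 65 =1070.55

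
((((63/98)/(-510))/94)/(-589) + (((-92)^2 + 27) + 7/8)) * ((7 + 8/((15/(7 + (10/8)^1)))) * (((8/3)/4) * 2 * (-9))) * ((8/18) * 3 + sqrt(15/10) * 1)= -6713901239868/4334575 - 5035425929901 * sqrt(6)/8669150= -2971690.03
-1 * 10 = -10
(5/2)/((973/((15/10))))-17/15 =-1.13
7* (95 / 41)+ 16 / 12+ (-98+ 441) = 44348 / 123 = 360.55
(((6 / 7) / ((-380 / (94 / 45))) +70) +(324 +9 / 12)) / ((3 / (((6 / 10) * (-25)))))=-15750337 / 7980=-1973.73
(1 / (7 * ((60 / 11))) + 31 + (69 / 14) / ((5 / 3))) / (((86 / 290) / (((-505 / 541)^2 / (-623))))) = -15079883275 / 94087575708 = -0.16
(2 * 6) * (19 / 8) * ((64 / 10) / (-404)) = -228 / 505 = -0.45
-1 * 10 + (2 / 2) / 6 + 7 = -17 / 6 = -2.83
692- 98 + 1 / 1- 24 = 571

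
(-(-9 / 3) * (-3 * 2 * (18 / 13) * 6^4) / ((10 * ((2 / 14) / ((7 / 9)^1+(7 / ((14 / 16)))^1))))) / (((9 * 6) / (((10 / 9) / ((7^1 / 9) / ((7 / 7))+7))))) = -525.05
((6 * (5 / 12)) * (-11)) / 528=-5 / 96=-0.05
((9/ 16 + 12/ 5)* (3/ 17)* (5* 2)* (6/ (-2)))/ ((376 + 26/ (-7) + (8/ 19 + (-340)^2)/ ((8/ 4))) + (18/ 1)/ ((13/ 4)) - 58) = -3687957/ 13666577440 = -0.00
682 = 682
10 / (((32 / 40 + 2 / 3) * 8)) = 75 / 88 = 0.85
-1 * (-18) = 18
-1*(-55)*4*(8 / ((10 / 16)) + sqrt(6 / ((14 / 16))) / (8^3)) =55*sqrt(21) / 224 + 2816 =2817.13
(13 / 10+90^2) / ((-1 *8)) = -81013 / 80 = -1012.66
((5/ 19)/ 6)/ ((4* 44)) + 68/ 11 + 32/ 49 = 6719861/ 983136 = 6.84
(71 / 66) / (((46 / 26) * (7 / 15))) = 4615 / 3542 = 1.30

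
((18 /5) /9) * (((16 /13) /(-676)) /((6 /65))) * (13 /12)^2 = -1 /108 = -0.01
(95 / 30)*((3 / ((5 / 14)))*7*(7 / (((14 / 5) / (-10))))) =-4655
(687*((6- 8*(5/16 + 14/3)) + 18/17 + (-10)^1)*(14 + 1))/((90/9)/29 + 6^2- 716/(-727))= -315968918115/26758748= -11808.06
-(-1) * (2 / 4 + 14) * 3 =87 / 2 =43.50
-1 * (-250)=250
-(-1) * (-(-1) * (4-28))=-24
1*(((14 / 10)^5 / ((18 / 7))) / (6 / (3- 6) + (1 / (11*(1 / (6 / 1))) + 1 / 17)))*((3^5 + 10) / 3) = -5566091839 / 44043750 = -126.38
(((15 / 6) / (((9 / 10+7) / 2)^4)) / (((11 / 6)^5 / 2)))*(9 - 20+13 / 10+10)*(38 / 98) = 35458560000 / 307374525261419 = 0.00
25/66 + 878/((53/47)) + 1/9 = 779.09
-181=-181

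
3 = 3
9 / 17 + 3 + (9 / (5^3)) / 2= 15153 / 4250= 3.57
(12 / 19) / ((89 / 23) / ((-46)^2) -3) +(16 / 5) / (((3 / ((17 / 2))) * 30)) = 11423716 / 124757325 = 0.09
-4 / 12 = -1 / 3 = -0.33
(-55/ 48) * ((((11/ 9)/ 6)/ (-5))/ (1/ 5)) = 605/ 2592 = 0.23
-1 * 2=-2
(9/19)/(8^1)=9/152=0.06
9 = 9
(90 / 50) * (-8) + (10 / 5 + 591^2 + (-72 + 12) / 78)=22702409 / 65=349267.83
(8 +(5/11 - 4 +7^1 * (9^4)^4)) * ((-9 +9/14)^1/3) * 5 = -180669468413054559.55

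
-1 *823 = -823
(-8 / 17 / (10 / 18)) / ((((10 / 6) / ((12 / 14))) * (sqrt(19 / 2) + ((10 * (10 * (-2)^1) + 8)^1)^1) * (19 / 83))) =107568 * sqrt(38) / 4166401225 + 41306112 / 4166401225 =0.01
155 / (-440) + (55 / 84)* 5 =5399 / 1848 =2.92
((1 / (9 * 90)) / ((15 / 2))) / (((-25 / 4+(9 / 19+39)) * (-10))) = -38 / 76696875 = -0.00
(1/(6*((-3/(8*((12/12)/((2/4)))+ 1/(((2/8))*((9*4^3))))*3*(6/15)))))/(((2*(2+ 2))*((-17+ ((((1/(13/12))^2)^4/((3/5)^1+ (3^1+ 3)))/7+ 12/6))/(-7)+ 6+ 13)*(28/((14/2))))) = -5067298845583975/4625961391035408384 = -0.00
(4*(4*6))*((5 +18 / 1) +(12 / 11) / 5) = 122592 / 55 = 2228.95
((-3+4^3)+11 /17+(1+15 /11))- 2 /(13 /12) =62.16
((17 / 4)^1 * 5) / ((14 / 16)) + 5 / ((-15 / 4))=482 / 21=22.95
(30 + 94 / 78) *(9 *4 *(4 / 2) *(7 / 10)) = 102228 / 65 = 1572.74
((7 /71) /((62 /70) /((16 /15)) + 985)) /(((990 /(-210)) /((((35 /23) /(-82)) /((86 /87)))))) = 1392580 /3496643791597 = 0.00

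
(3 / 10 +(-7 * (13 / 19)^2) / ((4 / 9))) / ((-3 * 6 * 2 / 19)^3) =323437 / 311040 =1.04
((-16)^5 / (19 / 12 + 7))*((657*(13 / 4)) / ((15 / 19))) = -170161864704 / 515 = -330411387.77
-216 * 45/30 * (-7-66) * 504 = 11920608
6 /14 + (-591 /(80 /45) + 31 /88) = -408601 /1232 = -331.66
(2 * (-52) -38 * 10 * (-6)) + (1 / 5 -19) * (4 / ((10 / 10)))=10504 / 5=2100.80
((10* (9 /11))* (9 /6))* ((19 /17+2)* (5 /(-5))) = -7155 /187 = -38.26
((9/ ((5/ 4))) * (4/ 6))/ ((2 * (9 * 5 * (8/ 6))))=1/ 25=0.04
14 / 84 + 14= 85 / 6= 14.17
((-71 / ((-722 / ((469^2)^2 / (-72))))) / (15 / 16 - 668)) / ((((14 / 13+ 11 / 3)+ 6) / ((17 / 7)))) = 8342584245121 / 372550917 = 22393.14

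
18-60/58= 492/29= 16.97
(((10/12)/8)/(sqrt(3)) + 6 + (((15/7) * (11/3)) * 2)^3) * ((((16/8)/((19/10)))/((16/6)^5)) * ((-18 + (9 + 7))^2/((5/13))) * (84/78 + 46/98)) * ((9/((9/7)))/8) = 132975 * sqrt(3)/34865152 + 159537048795/373710848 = 426.91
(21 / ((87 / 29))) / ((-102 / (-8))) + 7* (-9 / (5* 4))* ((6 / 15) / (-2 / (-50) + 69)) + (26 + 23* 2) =12769187 / 176052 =72.53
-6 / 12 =-1 / 2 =-0.50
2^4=16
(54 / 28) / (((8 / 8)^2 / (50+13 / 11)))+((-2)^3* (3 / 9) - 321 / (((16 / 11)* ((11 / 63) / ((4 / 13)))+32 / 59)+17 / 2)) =2152446379 / 33890934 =63.51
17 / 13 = 1.31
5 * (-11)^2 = 605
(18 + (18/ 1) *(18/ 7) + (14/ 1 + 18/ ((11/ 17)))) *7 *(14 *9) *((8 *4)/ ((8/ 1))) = 4117680/ 11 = 374334.55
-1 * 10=-10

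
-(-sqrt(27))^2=-27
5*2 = 10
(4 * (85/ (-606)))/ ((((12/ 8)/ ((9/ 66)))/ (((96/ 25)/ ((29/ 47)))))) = -51136/ 161095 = -0.32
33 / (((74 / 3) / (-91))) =-9009 / 74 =-121.74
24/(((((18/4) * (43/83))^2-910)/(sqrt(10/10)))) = -661344/24926191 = -0.03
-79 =-79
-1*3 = -3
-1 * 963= -963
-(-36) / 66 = 6 / 11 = 0.55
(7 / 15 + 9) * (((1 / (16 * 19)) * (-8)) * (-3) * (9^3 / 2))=51759 / 190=272.42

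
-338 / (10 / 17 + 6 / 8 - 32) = 22984 / 2085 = 11.02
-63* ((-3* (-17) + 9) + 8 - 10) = -3654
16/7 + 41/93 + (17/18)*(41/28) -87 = -1295081/15624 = -82.89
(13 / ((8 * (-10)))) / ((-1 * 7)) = 13 / 560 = 0.02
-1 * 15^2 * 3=-675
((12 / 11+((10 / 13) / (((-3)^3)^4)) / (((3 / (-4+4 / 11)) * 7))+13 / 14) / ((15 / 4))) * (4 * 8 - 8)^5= 38403184984064 / 8955765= 4288096.55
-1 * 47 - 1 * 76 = -123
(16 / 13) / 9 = 0.14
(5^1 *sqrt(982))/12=5 *sqrt(982)/12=13.06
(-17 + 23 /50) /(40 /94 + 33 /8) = -155476 /42775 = -3.63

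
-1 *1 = -1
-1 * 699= -699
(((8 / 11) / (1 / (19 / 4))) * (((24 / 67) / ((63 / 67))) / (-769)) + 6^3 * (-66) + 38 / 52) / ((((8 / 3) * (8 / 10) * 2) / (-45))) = 14813908638075 / 98530432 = 150348.56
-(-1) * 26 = 26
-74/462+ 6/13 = 905/3003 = 0.30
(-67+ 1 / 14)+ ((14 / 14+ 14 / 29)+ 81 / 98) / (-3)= -288598 / 4263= -67.70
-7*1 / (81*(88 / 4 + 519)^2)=-0.00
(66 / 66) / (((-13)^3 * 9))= -1 / 19773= -0.00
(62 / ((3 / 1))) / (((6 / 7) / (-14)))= -337.56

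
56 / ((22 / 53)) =1484 / 11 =134.91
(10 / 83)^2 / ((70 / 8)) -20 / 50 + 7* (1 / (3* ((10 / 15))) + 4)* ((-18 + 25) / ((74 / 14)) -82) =-45349988729 / 17842510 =-2541.68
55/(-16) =-55/16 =-3.44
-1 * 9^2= -81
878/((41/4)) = 3512/41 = 85.66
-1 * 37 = -37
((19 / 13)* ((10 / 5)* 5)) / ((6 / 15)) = 475 / 13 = 36.54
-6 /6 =-1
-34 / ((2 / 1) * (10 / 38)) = -323 / 5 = -64.60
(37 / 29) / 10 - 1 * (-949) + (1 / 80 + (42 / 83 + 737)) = 64956115 / 38512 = 1686.65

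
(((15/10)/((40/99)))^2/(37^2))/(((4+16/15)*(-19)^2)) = 264627/48076651520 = 0.00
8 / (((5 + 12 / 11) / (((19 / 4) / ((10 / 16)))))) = 3344 / 335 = 9.98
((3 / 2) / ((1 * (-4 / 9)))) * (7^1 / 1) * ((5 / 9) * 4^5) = -13440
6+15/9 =23/3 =7.67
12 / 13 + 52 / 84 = 421 / 273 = 1.54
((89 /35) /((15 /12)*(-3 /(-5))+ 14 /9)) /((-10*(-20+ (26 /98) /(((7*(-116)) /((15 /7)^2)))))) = 446182632 /80914967375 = 0.01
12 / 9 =4 / 3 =1.33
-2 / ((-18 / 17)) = 17 / 9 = 1.89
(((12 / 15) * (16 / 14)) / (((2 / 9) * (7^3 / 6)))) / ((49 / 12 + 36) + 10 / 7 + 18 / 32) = 41472 / 24244955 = 0.00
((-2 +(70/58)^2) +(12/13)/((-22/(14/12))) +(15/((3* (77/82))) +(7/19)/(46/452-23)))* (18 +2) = 1561526541352/16554803265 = 94.32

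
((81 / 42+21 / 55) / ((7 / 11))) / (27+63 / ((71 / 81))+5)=126309 / 3613750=0.03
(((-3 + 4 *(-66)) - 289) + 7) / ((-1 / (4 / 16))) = 549 / 4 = 137.25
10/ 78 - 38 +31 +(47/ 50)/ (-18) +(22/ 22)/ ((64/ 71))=-1088501/ 187200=-5.81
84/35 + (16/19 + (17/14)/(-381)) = 1641257/506730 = 3.24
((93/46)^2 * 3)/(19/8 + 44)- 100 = -19574006/196259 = -99.74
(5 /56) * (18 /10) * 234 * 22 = 11583 /14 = 827.36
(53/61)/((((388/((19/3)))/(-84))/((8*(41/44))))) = -578018/65087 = -8.88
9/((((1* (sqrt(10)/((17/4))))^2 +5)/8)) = 6936/535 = 12.96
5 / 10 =1 / 2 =0.50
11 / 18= 0.61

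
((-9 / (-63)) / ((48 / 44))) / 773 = 11 / 64932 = 0.00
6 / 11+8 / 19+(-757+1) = -157802 / 209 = -755.03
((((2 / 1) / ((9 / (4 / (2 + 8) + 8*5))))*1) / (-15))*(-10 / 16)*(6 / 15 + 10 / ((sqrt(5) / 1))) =101 / 675 + 101*sqrt(5) / 135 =1.82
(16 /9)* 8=128 /9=14.22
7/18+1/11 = 95/198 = 0.48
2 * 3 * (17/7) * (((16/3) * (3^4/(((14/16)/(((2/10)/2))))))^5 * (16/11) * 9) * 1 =226298332887524573184/4044184375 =55956482668.41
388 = 388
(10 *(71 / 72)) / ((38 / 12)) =355 / 114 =3.11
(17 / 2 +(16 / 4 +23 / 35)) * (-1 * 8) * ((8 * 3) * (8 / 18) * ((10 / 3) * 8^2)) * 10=-50298880 / 21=-2395184.76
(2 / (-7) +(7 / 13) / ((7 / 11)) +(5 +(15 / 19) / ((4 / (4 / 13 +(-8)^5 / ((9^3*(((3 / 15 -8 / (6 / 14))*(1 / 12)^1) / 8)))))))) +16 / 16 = 681997192 / 12931191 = 52.74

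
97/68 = 1.43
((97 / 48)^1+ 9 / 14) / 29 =895 / 9744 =0.09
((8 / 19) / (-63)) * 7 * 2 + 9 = 1523 / 171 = 8.91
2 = 2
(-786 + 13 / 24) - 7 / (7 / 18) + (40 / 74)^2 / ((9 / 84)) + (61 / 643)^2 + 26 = -3508014889401 / 4528093448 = -774.72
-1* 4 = -4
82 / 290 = 41 / 145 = 0.28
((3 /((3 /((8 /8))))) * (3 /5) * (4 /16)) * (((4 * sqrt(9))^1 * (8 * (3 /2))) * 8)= 864 /5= 172.80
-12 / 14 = -6 / 7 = -0.86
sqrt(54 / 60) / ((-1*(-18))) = sqrt(10) / 60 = 0.05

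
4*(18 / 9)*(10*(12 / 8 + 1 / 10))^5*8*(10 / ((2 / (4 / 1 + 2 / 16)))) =1384120320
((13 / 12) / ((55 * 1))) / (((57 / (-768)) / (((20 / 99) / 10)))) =-1664 / 310365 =-0.01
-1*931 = -931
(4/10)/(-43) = -2/215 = -0.01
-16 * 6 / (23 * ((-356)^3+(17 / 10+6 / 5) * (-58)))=0.00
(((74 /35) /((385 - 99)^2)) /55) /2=37 /157457300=0.00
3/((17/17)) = 3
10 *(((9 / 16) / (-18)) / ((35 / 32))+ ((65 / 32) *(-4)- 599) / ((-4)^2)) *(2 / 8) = -94.93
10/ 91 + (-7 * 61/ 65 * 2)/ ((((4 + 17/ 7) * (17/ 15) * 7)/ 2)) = -9406/ 23205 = -0.41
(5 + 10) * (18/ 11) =270/ 11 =24.55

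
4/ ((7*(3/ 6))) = 8/ 7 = 1.14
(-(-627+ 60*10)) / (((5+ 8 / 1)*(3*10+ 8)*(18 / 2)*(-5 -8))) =-3 / 6422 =-0.00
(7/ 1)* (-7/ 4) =-49/ 4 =-12.25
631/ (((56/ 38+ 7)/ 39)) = 467571/ 161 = 2904.17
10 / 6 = 5 / 3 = 1.67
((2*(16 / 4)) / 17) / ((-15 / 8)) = -64 / 255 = -0.25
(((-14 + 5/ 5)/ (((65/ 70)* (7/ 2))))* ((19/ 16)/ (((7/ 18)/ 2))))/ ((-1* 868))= 171/ 6076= 0.03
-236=-236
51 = 51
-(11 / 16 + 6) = -107 / 16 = -6.69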